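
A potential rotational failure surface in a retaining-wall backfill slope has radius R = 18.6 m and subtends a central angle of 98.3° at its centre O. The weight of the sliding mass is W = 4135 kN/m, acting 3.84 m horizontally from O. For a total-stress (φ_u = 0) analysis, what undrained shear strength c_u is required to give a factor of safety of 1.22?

FS = c_u·L_a·R / (W·d), so c_u = FS·W·d / (L_a·R).
Arc length L_a = R·θ = 18.6·(98.3°·π/180) = 18.6·1.7157 = 31.91 m
c_u = 1.22·4135·3.84 / (31.91·18.6) = 19371.6 / 593.55 = 32.64 kPa

c_u = 32.6 kPa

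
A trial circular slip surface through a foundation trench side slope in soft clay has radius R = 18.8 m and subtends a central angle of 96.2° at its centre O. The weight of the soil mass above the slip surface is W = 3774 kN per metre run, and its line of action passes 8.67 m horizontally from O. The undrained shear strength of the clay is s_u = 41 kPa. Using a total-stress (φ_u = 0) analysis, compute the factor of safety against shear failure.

FS = 0.74

Taking moments about the centre O, the resisting moment is provided by the undrained shear strength acting along the arc:
Arc length L_a = R·θ = 18.8·(96.2°·π/180) = 18.8·1.6790 = 31.57 m
M_R = s_u·L_a·R = 41·31.57·18.8 = 24330.6 kN·m/m
M_D = W·d = 3774·8.67 = 32720.6 kN·m/m
FS = M_R / M_D = 24330.6 / 32720.6 = 0.744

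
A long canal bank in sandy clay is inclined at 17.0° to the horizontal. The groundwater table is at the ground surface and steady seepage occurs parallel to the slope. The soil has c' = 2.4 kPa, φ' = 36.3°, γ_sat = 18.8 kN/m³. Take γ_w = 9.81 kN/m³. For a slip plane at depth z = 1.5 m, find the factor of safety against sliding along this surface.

FS = 1.45

With seepage parallel to the slope and the water table at the surface, the effective normal stress on the slip plane uses the buoyant unit weight γ' = γ_sat − γ_w while the driving shear stress uses γ_sat:
FS = [c' + γ' z cos²β tanφ'] / [γ_sat z sinβ cosβ]
γ' = 18.8 − 9.81 = 8.99 kN/m³
Numerator = 2.4 + 8.99·1.5·cos²17.0°·tan36.3° = 2.4 + 8.99·1.5·0.9145·0.7346 = 11.459 kPa
Denominator = 18.8·1.5·sin17.0°·cos17.0° = 18.8·1.5·0.2924·0.9563 = 7.885 kPa
FS = 11.459 / 7.885 = 1.453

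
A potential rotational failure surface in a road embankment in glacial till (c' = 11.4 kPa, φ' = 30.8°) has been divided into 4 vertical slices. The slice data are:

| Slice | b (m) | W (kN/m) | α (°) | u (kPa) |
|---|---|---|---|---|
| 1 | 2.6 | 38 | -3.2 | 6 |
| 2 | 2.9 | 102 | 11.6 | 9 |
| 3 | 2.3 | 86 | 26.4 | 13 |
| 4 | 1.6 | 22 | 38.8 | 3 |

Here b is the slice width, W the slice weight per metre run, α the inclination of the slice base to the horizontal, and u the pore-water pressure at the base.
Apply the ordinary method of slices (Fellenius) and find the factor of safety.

Ordinary method of slices: FS = Σ[c'·Δl_i + (W_i cosα_i − u_i·Δl_i)·tanφ'] / Σ W_i sinα_i, with Δl_i = b_i / cosα_i.
Slice 1: Δl = 2.6/cos(-3.2°) = 2.604 m; N'_1 = 38·cos(-3.2°) − 6·2.604 = 22.3; c'Δl = 29.69; W sinα = -2.1
Slice 2: Δl = 2.9/cos11.6° = 2.960 m; N'_2 = 102·cos11.6° − 9·2.960 = 73.3; c'Δl = 33.75; W sinα = 20.5
Slice 3: Δl = 2.3/cos26.4° = 2.568 m; N'_3 = 86·cos26.4° − 13·2.568 = 43.6; c'Δl = 29.27; W sinα = 38.2
Slice 4: Δl = 1.6/cos38.8° = 2.053 m; N'_4 = 22·cos38.8° − 3·2.053 = 11.0; c'Δl = 23.40; W sinα = 13.8
Σc'Δl = 116.1 kN/m; ΣN' = 150.2 kN/m; ΣW sinα = 70.4 kN/m
Resisting = 116.1 + 150.2·tan30.8° = 116.1 + 89.6 = 205.7 kN/m
FS = 205.7 / 70.4 = 2.921

FS = 2.92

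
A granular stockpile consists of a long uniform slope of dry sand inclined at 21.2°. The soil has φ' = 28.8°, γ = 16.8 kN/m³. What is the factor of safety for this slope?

For a dry cohesionless infinite slope the factor of safety is FS = tanφ' / tanβ.
FS = tan28.8° / tan21.2° = 0.5498 / 0.3879 = 1.417

FS = 1.42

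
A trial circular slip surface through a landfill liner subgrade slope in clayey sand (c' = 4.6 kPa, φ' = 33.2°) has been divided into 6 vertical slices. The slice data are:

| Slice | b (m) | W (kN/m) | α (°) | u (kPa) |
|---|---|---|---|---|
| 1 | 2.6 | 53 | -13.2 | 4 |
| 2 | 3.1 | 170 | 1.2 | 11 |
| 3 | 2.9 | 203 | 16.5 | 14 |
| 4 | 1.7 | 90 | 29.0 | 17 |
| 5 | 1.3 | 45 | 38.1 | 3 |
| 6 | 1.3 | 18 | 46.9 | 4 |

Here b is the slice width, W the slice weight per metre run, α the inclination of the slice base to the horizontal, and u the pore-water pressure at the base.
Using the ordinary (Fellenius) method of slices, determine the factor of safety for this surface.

Ordinary method of slices: FS = Σ[c'·Δl_i + (W_i cosα_i − u_i·Δl_i)·tanφ'] / Σ W_i sinα_i, with Δl_i = b_i / cosα_i.
Slice 1: Δl = 2.6/cos(-13.2°) = 2.671 m; N'_1 = 53·cos(-13.2°) − 4·2.671 = 40.9; c'Δl = 12.28; W sinα = -12.1
Slice 2: Δl = 3.1/cos1.2° = 3.101 m; N'_2 = 170·cos1.2° − 11·3.101 = 135.9; c'Δl = 14.26; W sinα = 3.6
Slice 3: Δl = 2.9/cos16.5° = 3.025 m; N'_3 = 203·cos16.5° − 14·3.025 = 152.3; c'Δl = 13.91; W sinα = 57.7
Slice 4: Δl = 1.7/cos29.0° = 1.944 m; N'_4 = 90·cos29.0° − 17·1.944 = 45.7; c'Δl = 8.94; W sinα = 43.6
Slice 5: Δl = 1.3/cos38.1° = 1.652 m; N'_5 = 45·cos38.1° − 3·1.652 = 30.5; c'Δl = 7.60; W sinα = 27.8
Slice 6: Δl = 1.3/cos46.9° = 1.903 m; N'_6 = 18·cos46.9° − 4·1.903 = 4.7; c'Δl = 8.75; W sinα = 13.1
Σc'Δl = 65.8 kN/m; ΣN' = 409.9 kN/m; ΣW sinα = 133.7 kN/m
Resisting = 65.8 + 409.9·tan33.2° = 65.8 + 268.2 = 334.0 kN/m
FS = 334.0 / 133.7 = 2.499

FS = 2.50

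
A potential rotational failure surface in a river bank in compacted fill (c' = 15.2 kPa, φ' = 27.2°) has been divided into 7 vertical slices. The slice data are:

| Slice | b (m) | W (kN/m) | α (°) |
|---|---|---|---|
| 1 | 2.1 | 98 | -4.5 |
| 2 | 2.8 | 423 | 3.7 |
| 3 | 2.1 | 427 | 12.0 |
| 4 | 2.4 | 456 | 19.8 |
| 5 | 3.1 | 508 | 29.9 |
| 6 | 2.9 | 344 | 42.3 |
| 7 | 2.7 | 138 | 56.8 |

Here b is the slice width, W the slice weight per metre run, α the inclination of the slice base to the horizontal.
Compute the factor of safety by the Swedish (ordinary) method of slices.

Ordinary method of slices: FS = Σ[c'·Δl_i + (W_i cosα_i)·tanφ'] / Σ W_i sinα_i, with Δl_i = b_i / cosα_i.
Slice 1: Δl = 2.1/cos(-4.5°) = 2.106 m; N'_1 = 98·cos(-4.5°) = 97.7; c'Δl = 32.02; W sinα = -7.7
Slice 2: Δl = 2.8/cos3.7° = 2.806 m; N'_2 = 423·cos3.7° = 422.1; c'Δl = 42.65; W sinα = 27.3
Slice 3: Δl = 2.1/cos12.0° = 2.147 m; N'_3 = 427·cos12.0° = 417.7; c'Δl = 32.63; W sinα = 88.8
Slice 4: Δl = 2.4/cos19.8° = 2.551 m; N'_4 = 456·cos19.8° = 429.0; c'Δl = 38.77; W sinα = 154.5
Slice 5: Δl = 3.1/cos29.9° = 3.576 m; N'_5 = 508·cos29.9° = 440.4; c'Δl = 54.35; W sinα = 253.2
Slice 6: Δl = 2.9/cos42.3° = 3.921 m; N'_6 = 344·cos42.3° = 254.4; c'Δl = 59.60; W sinα = 231.5
Slice 7: Δl = 2.7/cos56.8° = 4.931 m; N'_7 = 138·cos56.8° = 75.6; c'Δl = 74.95; W sinα = 115.5
Σc'Δl = 335.0 kN/m; ΣN' = 2136.9 kN/m; ΣW sinα = 863.1 kN/m
Resisting = 335.0 + 2136.9·tan27.2° = 335.0 + 1098.2 = 1433.2 kN/m
FS = 1433.2 / 863.1 = 1.661

FS = 1.66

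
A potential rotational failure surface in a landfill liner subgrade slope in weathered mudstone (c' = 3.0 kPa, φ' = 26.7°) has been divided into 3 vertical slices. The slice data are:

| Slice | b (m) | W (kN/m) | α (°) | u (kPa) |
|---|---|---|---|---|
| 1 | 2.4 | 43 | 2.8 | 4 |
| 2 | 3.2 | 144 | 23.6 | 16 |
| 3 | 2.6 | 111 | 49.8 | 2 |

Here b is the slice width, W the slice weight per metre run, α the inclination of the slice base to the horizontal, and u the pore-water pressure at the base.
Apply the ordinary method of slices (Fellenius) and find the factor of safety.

FS = 0.81

Ordinary method of slices: FS = Σ[c'·Δl_i + (W_i cosα_i − u_i·Δl_i)·tanφ'] / Σ W_i sinα_i, with Δl_i = b_i / cosα_i.
Slice 1: Δl = 2.4/cos2.8° = 2.403 m; N'_1 = 43·cos2.8° − 4·2.403 = 33.3; c'Δl = 7.21; W sinα = 2.1
Slice 2: Δl = 3.2/cos23.6° = 3.492 m; N'_2 = 144·cos23.6° − 16·3.492 = 76.1; c'Δl = 10.48; W sinα = 57.7
Slice 3: Δl = 2.6/cos49.8° = 4.028 m; N'_3 = 111·cos49.8° − 2·4.028 = 63.6; c'Δl = 12.08; W sinα = 84.8
Σc'Δl = 29.8 kN/m; ΣN' = 173.0 kN/m; ΣW sinα = 144.5 kN/m
Resisting = 29.8 + 173.0·tan26.7° = 29.8 + 87.0 = 116.8 kN/m
FS = 116.8 / 144.5 = 0.808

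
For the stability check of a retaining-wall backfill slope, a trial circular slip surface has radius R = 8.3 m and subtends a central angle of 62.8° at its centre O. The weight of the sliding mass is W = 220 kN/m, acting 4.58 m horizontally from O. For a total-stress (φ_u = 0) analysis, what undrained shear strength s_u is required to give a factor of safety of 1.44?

s_u = 19.2 kPa

FS = s_u·L_a·R / (W·d), so s_u = FS·W·d / (L_a·R).
Arc length L_a = R·θ = 8.3·(62.8°·π/180) = 8.3·1.0961 = 9.10 m
s_u = 1.44·220·4.58 / (9.10·8.3) = 1450.9 / 75.51 = 19.22 kPa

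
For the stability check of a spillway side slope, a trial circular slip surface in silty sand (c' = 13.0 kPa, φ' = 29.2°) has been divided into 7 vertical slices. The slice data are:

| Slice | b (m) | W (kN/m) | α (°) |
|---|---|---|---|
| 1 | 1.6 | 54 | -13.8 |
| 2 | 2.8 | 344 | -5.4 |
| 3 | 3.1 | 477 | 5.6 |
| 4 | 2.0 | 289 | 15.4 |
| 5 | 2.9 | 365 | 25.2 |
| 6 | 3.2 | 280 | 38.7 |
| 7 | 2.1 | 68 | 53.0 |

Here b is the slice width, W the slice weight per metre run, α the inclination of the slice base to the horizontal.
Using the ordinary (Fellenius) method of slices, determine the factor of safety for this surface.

Ordinary method of slices: FS = Σ[c'·Δl_i + (W_i cosα_i)·tanφ'] / Σ W_i sinα_i, with Δl_i = b_i / cosα_i.
Slice 1: Δl = 1.6/cos(-13.8°) = 1.648 m; N'_1 = 54·cos(-13.8°) = 52.4; c'Δl = 21.42; W sinα = -12.9
Slice 2: Δl = 2.8/cos(-5.4°) = 2.812 m; N'_2 = 344·cos(-5.4°) = 342.5; c'Δl = 36.56; W sinα = -32.4
Slice 3: Δl = 3.1/cos5.6° = 3.115 m; N'_3 = 477·cos5.6° = 474.7; c'Δl = 40.49; W sinα = 46.5
Slice 4: Δl = 2.0/cos15.4° = 2.074 m; N'_4 = 289·cos15.4° = 278.6; c'Δl = 26.97; W sinα = 76.7
Slice 5: Δl = 2.9/cos25.2° = 3.205 m; N'_5 = 365·cos25.2° = 330.3; c'Δl = 41.67; W sinα = 155.4
Slice 6: Δl = 3.2/cos38.7° = 4.100 m; N'_6 = 280·cos38.7° = 218.5; c'Δl = 53.30; W sinα = 175.1
Slice 7: Δl = 2.1/cos53.0° = 3.489 m; N'_7 = 68·cos53.0° = 40.9; c'Δl = 45.36; W sinα = 54.3
Σc'Δl = 265.8 kN/m; ΣN' = 1738.0 kN/m; ΣW sinα = 462.8 kN/m
Resisting = 265.8 + 1738.0·tan29.2° = 265.8 + 971.3 = 1237.1 kN/m
FS = 1237.1 / 462.8 = 2.673

FS = 2.67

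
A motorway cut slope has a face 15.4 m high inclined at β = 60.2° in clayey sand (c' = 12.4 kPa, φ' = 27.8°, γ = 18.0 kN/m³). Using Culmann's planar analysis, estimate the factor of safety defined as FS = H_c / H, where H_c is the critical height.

FS = 0.88

H_c = (4c'/γ) · sinβ cosφ' / [1 − cos(β − φ')]
    = (4·12.4/18.0) · sin60.2°·cos27.8° / [1 − cos32.4°]
    = 2.756 · 0.7676 / 0.1557 = 13.59 m
FS = H_c / H = 13.59 / 15.4 = 0.882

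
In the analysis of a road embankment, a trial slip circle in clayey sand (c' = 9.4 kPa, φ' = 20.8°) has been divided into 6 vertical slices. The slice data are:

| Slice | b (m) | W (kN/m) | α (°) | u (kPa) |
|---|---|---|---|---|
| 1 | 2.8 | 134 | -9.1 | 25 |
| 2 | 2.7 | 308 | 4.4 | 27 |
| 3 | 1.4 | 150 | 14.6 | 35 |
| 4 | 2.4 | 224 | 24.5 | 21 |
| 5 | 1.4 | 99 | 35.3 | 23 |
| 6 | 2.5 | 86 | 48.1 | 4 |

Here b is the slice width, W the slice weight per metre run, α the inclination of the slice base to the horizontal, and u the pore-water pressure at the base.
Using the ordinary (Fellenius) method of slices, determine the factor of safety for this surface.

FS = 1.49

Ordinary method of slices: FS = Σ[c'·Δl_i + (W_i cosα_i − u_i·Δl_i)·tanφ'] / Σ W_i sinα_i, with Δl_i = b_i / cosα_i.
Slice 1: Δl = 2.8/cos(-9.1°) = 2.836 m; N'_1 = 134·cos(-9.1°) − 25·2.836 = 61.4; c'Δl = 26.66; W sinα = -21.2
Slice 2: Δl = 2.7/cos4.4° = 2.708 m; N'_2 = 308·cos4.4° − 27·2.708 = 234.0; c'Δl = 25.46; W sinα = 23.6
Slice 3: Δl = 1.4/cos14.6° = 1.447 m; N'_3 = 150·cos14.6° − 35·1.447 = 94.5; c'Δl = 13.60; W sinα = 37.8
Slice 4: Δl = 2.4/cos24.5° = 2.637 m; N'_4 = 224·cos24.5° − 21·2.637 = 148.4; c'Δl = 24.79; W sinα = 92.9
Slice 5: Δl = 1.4/cos35.3° = 1.715 m; N'_5 = 99·cos35.3° − 23·1.715 = 41.3; c'Δl = 16.12; W sinα = 57.2
Slice 6: Δl = 2.5/cos48.1° = 3.743 m; N'_6 = 86·cos48.1° − 4·3.743 = 42.5; c'Δl = 35.19; W sinα = 64.0
Σc'Δl = 141.8 kN/m; ΣN' = 622.2 kN/m; ΣW sinα = 254.4 kN/m
Resisting = 141.8 + 622.2·tan20.8° = 141.8 + 236.3 = 378.2 kN/m
FS = 378.2 / 254.4 = 1.487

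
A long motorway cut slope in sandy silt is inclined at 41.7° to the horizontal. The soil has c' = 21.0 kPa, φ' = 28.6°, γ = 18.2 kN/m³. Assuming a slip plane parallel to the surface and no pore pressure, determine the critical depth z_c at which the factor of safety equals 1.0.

Setting FS = 1.00 in FS = [c' + γz cos²β tanφ'] / [γz sinβ cosβ] and solving for z:
z = c' / [γ cosβ (FS·sinβ − cosβ·tanφ')]
  = 21.0 / [18.2·cos41.7°·(1.00·sin41.7° − cos41.7°·tan28.6°)]
  = 21.0 / [18.2·0.7466·(1.00·0.6652 − 0.7466·0.5452)]
  = 21.0 / 3.5080 = 5.986 m

z_c = 5.99 m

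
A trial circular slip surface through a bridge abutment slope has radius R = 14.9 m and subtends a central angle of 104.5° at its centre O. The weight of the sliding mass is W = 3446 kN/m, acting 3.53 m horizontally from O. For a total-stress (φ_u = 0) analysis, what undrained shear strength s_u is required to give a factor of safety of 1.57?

FS = s_u·L_a·R / (W·d), so s_u = FS·W·d / (L_a·R).
Arc length L_a = R·θ = 14.9·(104.5°·π/180) = 14.9·1.8239 = 27.18 m
s_u = 1.57·3446·3.53 / (27.18·14.9) = 19098.1 / 404.92 = 47.17 kPa

s_u = 47.2 kPa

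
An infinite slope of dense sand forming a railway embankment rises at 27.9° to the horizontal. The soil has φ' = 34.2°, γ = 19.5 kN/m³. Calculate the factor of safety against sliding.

FS = 1.28

For a dry cohesionless infinite slope the factor of safety is FS = tanφ' / tanβ.
FS = tan34.2° / tan27.9° = 0.6796 / 0.5295 = 1.284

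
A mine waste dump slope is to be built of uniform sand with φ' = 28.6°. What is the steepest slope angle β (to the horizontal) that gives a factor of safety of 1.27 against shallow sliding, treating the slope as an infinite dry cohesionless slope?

β = 23.2°

For an infinite dry cohesionless slope FS = tanφ'/tanβ, so tanβ = tanφ' / FS.
tanβ = tan28.6° / 1.27 = 0.5452 / 1.27 = 0.4293
β = arctan(0.4293) = 23.23°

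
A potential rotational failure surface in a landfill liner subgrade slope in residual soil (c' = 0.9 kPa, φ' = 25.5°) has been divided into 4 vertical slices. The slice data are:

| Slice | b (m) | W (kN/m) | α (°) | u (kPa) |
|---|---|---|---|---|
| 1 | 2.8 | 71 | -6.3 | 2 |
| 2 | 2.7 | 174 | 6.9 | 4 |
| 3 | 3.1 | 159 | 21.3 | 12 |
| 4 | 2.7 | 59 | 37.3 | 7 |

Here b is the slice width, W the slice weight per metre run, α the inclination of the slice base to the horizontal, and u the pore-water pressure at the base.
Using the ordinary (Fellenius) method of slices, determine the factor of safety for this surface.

FS = 1.71

Ordinary method of slices: FS = Σ[c'·Δl_i + (W_i cosα_i − u_i·Δl_i)·tanφ'] / Σ W_i sinα_i, with Δl_i = b_i / cosα_i.
Slice 1: Δl = 2.8/cos(-6.3°) = 2.817 m; N'_1 = 71·cos(-6.3°) − 2·2.817 = 64.9; c'Δl = 2.54; W sinα = -7.8
Slice 2: Δl = 2.7/cos6.9° = 2.720 m; N'_2 = 174·cos6.9° − 4·2.720 = 161.9; c'Δl = 2.45; W sinα = 20.9
Slice 3: Δl = 3.1/cos21.3° = 3.327 m; N'_3 = 159·cos21.3° − 12·3.327 = 108.2; c'Δl = 2.99; W sinα = 57.8
Slice 4: Δl = 2.7/cos37.3° = 3.394 m; N'_4 = 59·cos37.3° − 7·3.394 = 23.2; c'Δl = 3.05; W sinα = 35.8
Σc'Δl = 11.0 kN/m; ΣN' = 358.2 kN/m; ΣW sinα = 106.6 kN/m
Resisting = 11.0 + 358.2·tan25.5° = 11.0 + 170.8 = 181.9 kN/m
FS = 181.9 / 106.6 = 1.706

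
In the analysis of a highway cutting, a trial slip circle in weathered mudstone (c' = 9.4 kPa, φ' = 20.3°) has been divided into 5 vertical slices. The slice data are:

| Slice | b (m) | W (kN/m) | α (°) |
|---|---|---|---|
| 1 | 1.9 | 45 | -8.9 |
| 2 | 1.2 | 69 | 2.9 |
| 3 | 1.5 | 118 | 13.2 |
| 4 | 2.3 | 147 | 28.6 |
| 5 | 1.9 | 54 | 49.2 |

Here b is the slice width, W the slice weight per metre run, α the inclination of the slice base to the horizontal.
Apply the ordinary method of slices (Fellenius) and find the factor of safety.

Ordinary method of slices: FS = Σ[c'·Δl_i + (W_i cosα_i)·tanφ'] / Σ W_i sinα_i, with Δl_i = b_i / cosα_i.
Slice 1: Δl = 1.9/cos(-8.9°) = 1.923 m; N'_1 = 45·cos(-8.9°) = 44.5; c'Δl = 18.08; W sinα = -7.0
Slice 2: Δl = 1.2/cos2.9° = 1.202 m; N'_2 = 69·cos2.9° = 68.9; c'Δl = 11.29; W sinα = 3.5
Slice 3: Δl = 1.5/cos13.2° = 1.541 m; N'_3 = 118·cos13.2° = 114.9; c'Δl = 14.48; W sinα = 26.9
Slice 4: Δl = 2.3/cos28.6° = 2.620 m; N'_4 = 147·cos28.6° = 129.1; c'Δl = 24.62; W sinα = 70.4
Slice 5: Δl = 1.9/cos49.2° = 2.908 m; N'_5 = 54·cos49.2° = 35.3; c'Δl = 27.33; W sinα = 40.9
Σc'Δl = 95.8 kN/m; ΣN' = 392.6 kN/m; ΣW sinα = 134.7 kN/m
Resisting = 95.8 + 392.6·tan20.3° = 95.8 + 145.2 = 241.0 kN/m
FS = 241.0 / 134.7 = 1.789

FS = 1.79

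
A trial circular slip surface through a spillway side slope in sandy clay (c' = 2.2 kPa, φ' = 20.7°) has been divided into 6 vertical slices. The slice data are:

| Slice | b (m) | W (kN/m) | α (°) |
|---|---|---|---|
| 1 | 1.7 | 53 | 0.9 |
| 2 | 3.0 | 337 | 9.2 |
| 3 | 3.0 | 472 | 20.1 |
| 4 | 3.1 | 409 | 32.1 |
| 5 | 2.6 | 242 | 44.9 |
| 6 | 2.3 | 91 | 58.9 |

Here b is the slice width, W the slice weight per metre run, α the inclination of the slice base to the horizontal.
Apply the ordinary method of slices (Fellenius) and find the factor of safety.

Ordinary method of slices: FS = Σ[c'·Δl_i + (W_i cosα_i)·tanφ'] / Σ W_i sinα_i, with Δl_i = b_i / cosα_i.
Slice 1: Δl = 1.7/cos0.9° = 1.700 m; N'_1 = 53·cos0.9° = 53.0; c'Δl = 3.74; W sinα = 0.8
Slice 2: Δl = 3.0/cos9.2° = 3.039 m; N'_2 = 337·cos9.2° = 332.7; c'Δl = 6.69; W sinα = 53.9
Slice 3: Δl = 3.0/cos20.1° = 3.195 m; N'_3 = 472·cos20.1° = 443.3; c'Δl = 7.03; W sinα = 162.2
Slice 4: Δl = 3.1/cos32.1° = 3.659 m; N'_4 = 409·cos32.1° = 346.5; c'Δl = 8.05; W sinα = 217.3
Slice 5: Δl = 2.6/cos44.9° = 3.671 m; N'_5 = 242·cos44.9° = 171.4; c'Δl = 8.08; W sinα = 170.8
Slice 6: Δl = 2.3/cos58.9° = 4.453 m; N'_6 = 91·cos58.9° = 47.0; c'Δl = 9.80; W sinα = 77.9
Σc'Δl = 43.4 kN/m; ΣN' = 1393.8 kN/m; ΣW sinα = 683.0 kN/m
Resisting = 43.4 + 1393.8·tan20.7° = 43.4 + 526.7 = 570.1 kN/m
FS = 570.1 / 683.0 = 0.835

FS = 0.83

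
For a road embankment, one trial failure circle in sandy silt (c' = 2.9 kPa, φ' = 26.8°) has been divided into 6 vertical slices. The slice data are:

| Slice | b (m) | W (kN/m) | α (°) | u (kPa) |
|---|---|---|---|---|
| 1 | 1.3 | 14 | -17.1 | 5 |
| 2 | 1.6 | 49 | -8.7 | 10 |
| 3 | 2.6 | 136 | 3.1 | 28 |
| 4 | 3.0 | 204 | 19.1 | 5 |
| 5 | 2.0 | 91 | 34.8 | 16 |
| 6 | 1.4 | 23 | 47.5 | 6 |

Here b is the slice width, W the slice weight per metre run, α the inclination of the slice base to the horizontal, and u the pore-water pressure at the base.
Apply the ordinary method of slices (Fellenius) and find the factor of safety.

Ordinary method of slices: FS = Σ[c'·Δl_i + (W_i cosα_i − u_i·Δl_i)·tanφ'] / Σ W_i sinα_i, with Δl_i = b_i / cosα_i.
Slice 1: Δl = 1.3/cos(-17.1°) = 1.360 m; N'_1 = 14·cos(-17.1°) − 5·1.360 = 6.6; c'Δl = 3.94; W sinα = -4.1
Slice 2: Δl = 1.6/cos(-8.7°) = 1.619 m; N'_2 = 49·cos(-8.7°) − 10·1.619 = 32.2; c'Δl = 4.69; W sinα = -7.4
Slice 3: Δl = 2.6/cos3.1° = 2.604 m; N'_3 = 136·cos3.1° − 28·2.604 = 62.9; c'Δl = 7.55; W sinα = 7.4
Slice 4: Δl = 3.0/cos19.1° = 3.175 m; N'_4 = 204·cos19.1° − 5·3.175 = 176.9; c'Δl = 9.21; W sinα = 66.8
Slice 5: Δl = 2.0/cos34.8° = 2.436 m; N'_5 = 91·cos34.8° − 16·2.436 = 35.8; c'Δl = 7.06; W sinα = 51.9
Slice 6: Δl = 1.4/cos47.5° = 2.072 m; N'_6 = 23·cos47.5° − 6·2.072 = 3.1; c'Δl = 6.01; W sinα = 17.0
Σc'Δl = 38.5 kN/m; ΣN' = 317.5 kN/m; ΣW sinα = 131.5 kN/m
Resisting = 38.5 + 317.5·tan26.8° = 38.5 + 160.4 = 198.8 kN/m
FS = 198.8 / 131.5 = 1.512

FS = 1.51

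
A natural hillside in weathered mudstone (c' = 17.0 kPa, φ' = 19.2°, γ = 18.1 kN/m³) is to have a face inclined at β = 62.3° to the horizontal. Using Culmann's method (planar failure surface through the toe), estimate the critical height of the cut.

H_c = 11.64 m

Culmann's analysis gives the critical failure plane at α_cr = (β + φ')/2 = (62.3 + 19.2)/2 = 40.8°, and the critical height
H_c = (4c'/γ) · sinβ cosφ' / [1 − cos(β − φ')]
    = (4·17.0/18.1) · sin62.3°·cos19.2° / [1 − cos(43.1°)]
    = 3.757 · 0.8854·0.9444 / [1 − 0.7302]
    = 3.757 · 0.8361 / 0.2698
    = 11.64 m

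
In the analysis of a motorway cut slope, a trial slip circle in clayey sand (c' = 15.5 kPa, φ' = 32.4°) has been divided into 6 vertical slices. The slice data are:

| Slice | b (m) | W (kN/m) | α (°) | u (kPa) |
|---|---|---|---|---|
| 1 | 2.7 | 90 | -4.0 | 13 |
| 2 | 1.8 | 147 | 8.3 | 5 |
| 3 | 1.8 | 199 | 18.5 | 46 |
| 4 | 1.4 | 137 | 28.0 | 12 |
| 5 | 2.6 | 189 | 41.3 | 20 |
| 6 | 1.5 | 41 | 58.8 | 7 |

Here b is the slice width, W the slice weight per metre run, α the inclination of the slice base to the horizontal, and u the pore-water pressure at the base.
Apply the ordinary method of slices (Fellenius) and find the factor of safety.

FS = 1.72

Ordinary method of slices: FS = Σ[c'·Δl_i + (W_i cosα_i − u_i·Δl_i)·tanφ'] / Σ W_i sinα_i, with Δl_i = b_i / cosα_i.
Slice 1: Δl = 2.7/cos(-4.0°) = 2.707 m; N'_1 = 90·cos(-4.0°) − 13·2.707 = 54.6; c'Δl = 41.95; W sinα = -6.3
Slice 2: Δl = 1.8/cos8.3° = 1.819 m; N'_2 = 147·cos8.3° − 5·1.819 = 136.4; c'Δl = 28.20; W sinα = 21.2
Slice 3: Δl = 1.8/cos18.5° = 1.898 m; N'_3 = 199·cos18.5° − 46·1.898 = 101.4; c'Δl = 29.42; W sinα = 63.1
Slice 4: Δl = 1.4/cos28.0° = 1.586 m; N'_4 = 137·cos28.0° − 12·1.586 = 101.9; c'Δl = 24.58; W sinα = 64.3
Slice 5: Δl = 2.6/cos41.3° = 3.461 m; N'_5 = 189·cos41.3° − 20·3.461 = 72.8; c'Δl = 53.64; W sinα = 124.7
Slice 6: Δl = 1.5/cos58.8° = 2.896 m; N'_6 = 41·cos58.8° − 7·2.896 = 1.0; c'Δl = 44.88; W sinα = 35.1
Σc'Δl = 222.7 kN/m; ΣN' = 468.0 kN/m; ΣW sinα = 302.2 kN/m
Resisting = 222.7 + 468.0·tan32.4° = 222.7 + 297.0 = 519.7 kN/m
FS = 519.7 / 302.2 = 1.720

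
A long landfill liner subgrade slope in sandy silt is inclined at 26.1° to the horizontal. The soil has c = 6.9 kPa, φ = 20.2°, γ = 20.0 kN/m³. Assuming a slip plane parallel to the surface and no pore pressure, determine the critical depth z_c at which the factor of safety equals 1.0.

Setting FS = 1.00 in FS = [c + γz cos²β tanφ] / [γz sinβ cosβ] and solving for z:
z = c / [γ cosβ (FS·sinβ − cosβ·tanφ)]
  = 6.9 / [20.0·cos26.1°·(1.00·sin26.1° − cos26.1°·tan20.2°)]
  = 6.9 / [20.0·0.8980·(1.00·0.4399 − 0.8980·0.3679)]
  = 6.9 / 1.9672 = 3.508 m

z_c = 3.51 m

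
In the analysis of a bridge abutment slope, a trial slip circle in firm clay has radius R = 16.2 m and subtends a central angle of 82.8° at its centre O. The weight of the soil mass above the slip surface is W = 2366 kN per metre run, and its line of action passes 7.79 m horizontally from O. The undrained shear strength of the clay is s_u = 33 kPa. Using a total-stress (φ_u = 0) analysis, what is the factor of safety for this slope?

Taking moments about the centre O, the resisting moment is provided by the undrained shear strength acting along the arc:
Arc length L_a = R·θ = 16.2·(82.8°·π/180) = 16.2·1.4451 = 23.41 m
M_R = s_u·L_a·R = 33·23.41·16.2 = 12515.6 kN·m/m
M_D = W·d = 2366·7.79 = 18431.1 kN·m/m
FS = M_R / M_D = 12515.6 / 18431.1 = 0.679

FS = 0.68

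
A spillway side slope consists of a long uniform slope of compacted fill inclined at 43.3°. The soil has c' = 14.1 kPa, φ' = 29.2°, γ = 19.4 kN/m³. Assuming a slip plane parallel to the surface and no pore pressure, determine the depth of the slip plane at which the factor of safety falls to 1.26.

z = 2.18 m

Setting FS = 1.26 in FS = [c' + γz cos²β tanφ'] / [γz sinβ cosβ] and solving for z:
z = c' / [γ cosβ (FS·sinβ − cosβ·tanφ')]
  = 14.1 / [19.4·cos43.3°·(1.26·sin43.3° − cos43.3°·tan29.2°)]
  = 14.1 / [19.4·0.7278·(1.26·0.6858 − 0.7278·0.5589)]
  = 14.1 / 6.4578 = 2.183 m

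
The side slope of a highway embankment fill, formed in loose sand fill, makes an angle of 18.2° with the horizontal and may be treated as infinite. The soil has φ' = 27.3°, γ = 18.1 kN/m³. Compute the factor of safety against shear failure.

For a dry cohesionless infinite slope the factor of safety is FS = tanφ' / tanβ.
FS = tan27.3° / tan18.2° = 0.5161 / 0.3288 = 1.570

FS = 1.57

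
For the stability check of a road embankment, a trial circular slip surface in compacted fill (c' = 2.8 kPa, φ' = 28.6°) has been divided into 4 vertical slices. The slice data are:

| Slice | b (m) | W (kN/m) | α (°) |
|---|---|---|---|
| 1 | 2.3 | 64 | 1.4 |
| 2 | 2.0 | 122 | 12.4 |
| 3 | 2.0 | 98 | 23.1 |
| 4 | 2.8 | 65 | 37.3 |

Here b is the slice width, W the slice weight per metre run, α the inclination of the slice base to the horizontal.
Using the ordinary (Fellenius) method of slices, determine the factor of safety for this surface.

Ordinary method of slices: FS = Σ[c'·Δl_i + (W_i cosα_i)·tanφ'] / Σ W_i sinα_i, with Δl_i = b_i / cosα_i.
Slice 1: Δl = 2.3/cos1.4° = 2.301 m; N'_1 = 64·cos1.4° = 64.0; c'Δl = 6.44; W sinα = 1.6
Slice 2: Δl = 2.0/cos12.4° = 2.048 m; N'_2 = 122·cos12.4° = 119.2; c'Δl = 5.73; W sinα = 26.2
Slice 3: Δl = 2.0/cos23.1° = 2.174 m; N'_3 = 98·cos23.1° = 90.1; c'Δl = 6.09; W sinα = 38.4
Slice 4: Δl = 2.8/cos37.3° = 3.520 m; N'_4 = 65·cos37.3° = 51.7; c'Δl = 9.86; W sinα = 39.4
Σc'Δl = 28.1 kN/m; ΣN' = 325.0 kN/m; ΣW sinα = 105.6 kN/m
Resisting = 28.1 + 325.0·tan28.6° = 28.1 + 177.2 = 205.3 kN/m
FS = 205.3 / 105.6 = 1.944

FS = 1.94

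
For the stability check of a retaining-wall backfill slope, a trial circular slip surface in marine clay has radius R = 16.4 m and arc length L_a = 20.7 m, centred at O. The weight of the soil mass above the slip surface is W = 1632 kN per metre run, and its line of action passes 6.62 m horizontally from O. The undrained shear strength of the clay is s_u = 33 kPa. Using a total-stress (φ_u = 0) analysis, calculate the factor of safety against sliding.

Taking moments about the centre O, the resisting moment is provided by the undrained shear strength acting along the arc:
M_R = s_u·L_a·R = 33·20.70·16.4 = 11202.8 kN·m/m
M_D = W·d = 1632·6.62 = 10803.8 kN·m/m
FS = M_R / M_D = 11202.8 / 10803.8 = 1.037

FS = 1.04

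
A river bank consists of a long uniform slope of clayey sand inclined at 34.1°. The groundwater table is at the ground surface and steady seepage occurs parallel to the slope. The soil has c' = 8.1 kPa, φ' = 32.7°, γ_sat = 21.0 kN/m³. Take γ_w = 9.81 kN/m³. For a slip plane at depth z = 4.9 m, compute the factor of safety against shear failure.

With seepage parallel to the slope and the water table at the surface, the effective normal stress on the slip plane uses the buoyant unit weight γ' = γ_sat − γ_w while the driving shear stress uses γ_sat:
FS = [c' + γ' z cos²β tanφ'] / [γ_sat z sinβ cosβ]
γ' = 21.0 − 9.81 = 11.19 kN/m³
Numerator = 8.1 + 11.19·4.9·cos²34.1°·tan32.7° = 8.1 + 11.19·4.9·0.6857·0.6420 = 32.237 kPa
Denominator = 21.0·4.9·sin34.1°·cos34.1° = 21.0·4.9·0.5606·0.8281 = 47.771 kPa
FS = 32.237 / 47.771 = 0.675

FS = 0.67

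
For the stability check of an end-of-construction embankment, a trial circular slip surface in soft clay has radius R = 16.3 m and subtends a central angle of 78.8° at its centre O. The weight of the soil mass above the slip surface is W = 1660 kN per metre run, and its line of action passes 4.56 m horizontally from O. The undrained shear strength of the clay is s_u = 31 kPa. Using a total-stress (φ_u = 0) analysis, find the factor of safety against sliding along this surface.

FS = 1.50

Taking moments about the centre O, the resisting moment is provided by the undrained shear strength acting along the arc:
Arc length L_a = R·θ = 16.3·(78.8°·π/180) = 16.3·1.3753 = 22.42 m
M_R = s_u·L_a·R = 31·22.42·16.3 = 11327.7 kN·m/m
M_D = W·d = 1660·4.56 = 7569.6 kN·m/m
FS = M_R / M_D = 11327.7 / 7569.6 = 1.496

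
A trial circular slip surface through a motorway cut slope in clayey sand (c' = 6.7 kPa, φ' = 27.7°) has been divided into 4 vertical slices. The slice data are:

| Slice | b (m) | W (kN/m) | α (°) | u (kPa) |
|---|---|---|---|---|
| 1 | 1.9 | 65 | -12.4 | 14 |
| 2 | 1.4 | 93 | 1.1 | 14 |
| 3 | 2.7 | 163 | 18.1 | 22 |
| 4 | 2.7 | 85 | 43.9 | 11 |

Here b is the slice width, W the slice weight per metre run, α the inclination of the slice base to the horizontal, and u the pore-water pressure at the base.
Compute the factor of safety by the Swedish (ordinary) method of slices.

Ordinary method of slices: FS = Σ[c'·Δl_i + (W_i cosα_i − u_i·Δl_i)·tanφ'] / Σ W_i sinα_i, with Δl_i = b_i / cosα_i.
Slice 1: Δl = 1.9/cos(-12.4°) = 1.945 m; N'_1 = 65·cos(-12.4°) − 14·1.945 = 36.2; c'Δl = 13.03; W sinα = -14.0
Slice 2: Δl = 1.4/cos1.1° = 1.400 m; N'_2 = 93·cos1.1° − 14·1.400 = 73.4; c'Δl = 9.38; W sinα = 1.8
Slice 3: Δl = 2.7/cos18.1° = 2.841 m; N'_3 = 163·cos18.1° − 22·2.841 = 92.4; c'Δl = 19.03; W sinα = 50.6
Slice 4: Δl = 2.7/cos43.9° = 3.747 m; N'_4 = 85·cos43.9° − 11·3.747 = 20.0; c'Δl = 25.11; W sinα = 58.9
Σc'Δl = 66.6 kN/m; ΣN' = 222.1 kN/m; ΣW sinα = 97.4 kN/m
Resisting = 66.6 + 222.1·tan27.7° = 66.6 + 116.6 = 183.2 kN/m
FS = 183.2 / 97.4 = 1.880

FS = 1.88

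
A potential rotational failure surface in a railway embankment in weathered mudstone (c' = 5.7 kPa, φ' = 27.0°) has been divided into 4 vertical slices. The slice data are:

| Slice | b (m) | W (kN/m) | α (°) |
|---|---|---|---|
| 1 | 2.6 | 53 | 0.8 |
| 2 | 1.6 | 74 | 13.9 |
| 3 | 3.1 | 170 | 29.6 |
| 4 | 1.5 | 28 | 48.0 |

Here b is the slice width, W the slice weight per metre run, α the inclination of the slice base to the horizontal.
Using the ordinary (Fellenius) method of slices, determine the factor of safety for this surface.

FS = 1.67

Ordinary method of slices: FS = Σ[c'·Δl_i + (W_i cosα_i)·tanφ'] / Σ W_i sinα_i, with Δl_i = b_i / cosα_i.
Slice 1: Δl = 2.6/cos0.8° = 2.600 m; N'_1 = 53·cos0.8° = 53.0; c'Δl = 14.82; W sinα = 0.7
Slice 2: Δl = 1.6/cos13.9° = 1.648 m; N'_2 = 74·cos13.9° = 71.8; c'Δl = 9.40; W sinα = 17.8
Slice 3: Δl = 3.1/cos29.6° = 3.565 m; N'_3 = 170·cos29.6° = 147.8; c'Δl = 20.32; W sinα = 84.0
Slice 4: Δl = 1.5/cos48.0° = 2.242 m; N'_4 = 28·cos48.0° = 18.7; c'Δl = 12.78; W sinα = 20.8
Σc'Δl = 57.3 kN/m; ΣN' = 291.4 kN/m; ΣW sinα = 123.3 kN/m
Resisting = 57.3 + 291.4·tan27.0° = 57.3 + 148.5 = 205.8 kN/m
FS = 205.8 / 123.3 = 1.669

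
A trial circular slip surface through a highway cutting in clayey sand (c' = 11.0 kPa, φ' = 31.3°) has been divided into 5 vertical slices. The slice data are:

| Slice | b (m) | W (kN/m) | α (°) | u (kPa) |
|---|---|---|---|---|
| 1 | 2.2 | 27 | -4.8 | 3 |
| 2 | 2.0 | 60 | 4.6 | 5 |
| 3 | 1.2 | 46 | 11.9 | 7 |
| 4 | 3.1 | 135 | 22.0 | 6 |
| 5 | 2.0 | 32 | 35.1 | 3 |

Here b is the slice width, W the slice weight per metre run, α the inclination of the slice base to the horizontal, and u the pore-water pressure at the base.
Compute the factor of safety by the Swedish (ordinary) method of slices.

FS = 3.25

Ordinary method of slices: FS = Σ[c'·Δl_i + (W_i cosα_i − u_i·Δl_i)·tanφ'] / Σ W_i sinα_i, with Δl_i = b_i / cosα_i.
Slice 1: Δl = 2.2/cos(-4.8°) = 2.208 m; N'_1 = 27·cos(-4.8°) − 3·2.208 = 20.3; c'Δl = 24.29; W sinα = -2.3
Slice 2: Δl = 2.0/cos4.6° = 2.006 m; N'_2 = 60·cos4.6° − 5·2.006 = 49.8; c'Δl = 22.07; W sinα = 4.8
Slice 3: Δl = 1.2/cos11.9° = 1.226 m; N'_3 = 46·cos11.9° − 7·1.226 = 36.4; c'Δl = 13.49; W sinα = 9.5
Slice 4: Δl = 3.1/cos22.0° = 3.343 m; N'_4 = 135·cos22.0° − 6·3.343 = 105.1; c'Δl = 36.78; W sinα = 50.6
Slice 5: Δl = 2.0/cos35.1° = 2.445 m; N'_5 = 32·cos35.1° − 3·2.445 = 18.8; c'Δl = 26.89; W sinα = 18.4
Σc'Δl = 123.5 kN/m; ΣN' = 230.4 kN/m; ΣW sinα = 81.0 kN/m
Resisting = 123.5 + 230.4·tan31.3° = 123.5 + 140.1 = 263.6 kN/m
FS = 263.6 / 81.0 = 3.254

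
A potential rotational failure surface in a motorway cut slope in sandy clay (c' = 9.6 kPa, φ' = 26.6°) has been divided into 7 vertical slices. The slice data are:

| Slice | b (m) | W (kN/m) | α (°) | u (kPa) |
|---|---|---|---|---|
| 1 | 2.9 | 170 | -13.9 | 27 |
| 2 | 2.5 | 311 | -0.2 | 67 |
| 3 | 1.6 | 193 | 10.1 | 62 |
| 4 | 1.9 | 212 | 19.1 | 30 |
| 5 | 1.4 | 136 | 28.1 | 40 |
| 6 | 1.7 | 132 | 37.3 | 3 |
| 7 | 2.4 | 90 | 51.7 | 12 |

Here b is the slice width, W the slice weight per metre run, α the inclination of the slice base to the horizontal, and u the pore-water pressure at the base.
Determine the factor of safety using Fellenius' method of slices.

Ordinary method of slices: FS = Σ[c'·Δl_i + (W_i cosα_i − u_i·Δl_i)·tanφ'] / Σ W_i sinα_i, with Δl_i = b_i / cosα_i.
Slice 1: Δl = 2.9/cos(-13.9°) = 2.987 m; N'_1 = 170·cos(-13.9°) − 27·2.987 = 84.4; c'Δl = 28.68; W sinα = -40.8
Slice 2: Δl = 2.5/cos(-0.2°) = 2.500 m; N'_2 = 311·cos(-0.2°) − 67·2.500 = 143.5; c'Δl = 24.00; W sinα = -1.1
Slice 3: Δl = 1.6/cos10.1° = 1.625 m; N'_3 = 193·cos10.1° − 62·1.625 = 89.2; c'Δl = 15.60; W sinα = 33.8
Slice 4: Δl = 1.9/cos19.1° = 2.011 m; N'_4 = 212·cos19.1° − 30·2.011 = 140.0; c'Δl = 19.30; W sinα = 69.4
Slice 5: Δl = 1.4/cos28.1° = 1.587 m; N'_5 = 136·cos28.1° − 40·1.587 = 56.5; c'Δl = 15.24; W sinα = 64.1
Slice 6: Δl = 1.7/cos37.3° = 2.137 m; N'_6 = 132·cos37.3° − 3·2.137 = 98.6; c'Δl = 20.52; W sinα = 80.0
Slice 7: Δl = 2.4/cos51.7° = 3.872 m; N'_7 = 90·cos51.7° − 12·3.872 = 9.3; c'Δl = 37.17; W sinα = 70.6
Σc'Δl = 160.5 kN/m; ΣN' = 621.5 kN/m; ΣW sinα = 276.0 kN/m
Resisting = 160.5 + 621.5·tan26.6° = 160.5 + 311.2 = 471.7 kN/m
FS = 471.7 / 276.0 = 1.709

FS = 1.71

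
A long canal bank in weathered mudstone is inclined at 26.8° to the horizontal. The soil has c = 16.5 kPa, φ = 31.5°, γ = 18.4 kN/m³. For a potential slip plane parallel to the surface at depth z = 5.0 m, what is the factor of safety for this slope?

For an infinite slope with a slip plane parallel to the surface (no pore pressure): FS = [c + γz cos²β tanφ] / [γz sinβ cosβ].
γz = 18.4·5.0 = 92.00 kN/m²
Numerator = 16.5 + 92.00·cos²26.8°·tan31.5° = 16.5 + 92.00·0.7967·0.6128 = 61.417 kPa
Denominator = 92.00·sin26.8°·cos26.8° = 92.00·0.4509·0.8926 = 37.025 kPa
FS = 61.417 / 37.025 = 1.659

FS = 1.66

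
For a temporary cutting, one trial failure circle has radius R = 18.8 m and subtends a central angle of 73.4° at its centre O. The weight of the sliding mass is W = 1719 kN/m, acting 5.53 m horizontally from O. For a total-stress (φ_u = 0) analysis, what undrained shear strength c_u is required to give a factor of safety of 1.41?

FS = c_u·L_a·R / (W·d), so c_u = FS·W·d / (L_a·R).
Arc length L_a = R·θ = 18.8·(73.4°·π/180) = 18.8·1.2811 = 24.08 m
c_u = 1.41·1719·5.53 / (24.08·18.8) = 13403.6 / 452.78 = 29.60 kPa

c_u = 29.6 kPa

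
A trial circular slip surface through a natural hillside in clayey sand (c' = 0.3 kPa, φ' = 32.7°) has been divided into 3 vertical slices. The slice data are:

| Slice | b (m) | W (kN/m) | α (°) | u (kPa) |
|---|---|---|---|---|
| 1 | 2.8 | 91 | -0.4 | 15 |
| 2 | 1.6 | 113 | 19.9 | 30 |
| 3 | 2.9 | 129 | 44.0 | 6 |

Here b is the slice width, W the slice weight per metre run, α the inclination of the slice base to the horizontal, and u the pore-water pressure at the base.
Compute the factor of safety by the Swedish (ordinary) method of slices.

FS = 0.89

Ordinary method of slices: FS = Σ[c'·Δl_i + (W_i cosα_i − u_i·Δl_i)·tanφ'] / Σ W_i sinα_i, with Δl_i = b_i / cosα_i.
Slice 1: Δl = 2.8/cos(-0.4°) = 2.800 m; N'_1 = 91·cos(-0.4°) − 15·2.800 = 49.0; c'Δl = 0.84; W sinα = -0.6
Slice 2: Δl = 1.6/cos19.9° = 1.702 m; N'_2 = 113·cos19.9° − 30·1.702 = 55.2; c'Δl = 0.51; W sinα = 38.5
Slice 3: Δl = 2.9/cos44.0° = 4.031 m; N'_3 = 129·cos44.0° − 6·4.031 = 68.6; c'Δl = 1.21; W sinα = 89.6
Σc'Δl = 2.6 kN/m; ΣN' = 172.8 kN/m; ΣW sinα = 127.4 kN/m
Resisting = 2.6 + 172.8·tan32.7° = 2.6 + 110.9 = 113.5 kN/m
FS = 113.5 / 127.4 = 0.891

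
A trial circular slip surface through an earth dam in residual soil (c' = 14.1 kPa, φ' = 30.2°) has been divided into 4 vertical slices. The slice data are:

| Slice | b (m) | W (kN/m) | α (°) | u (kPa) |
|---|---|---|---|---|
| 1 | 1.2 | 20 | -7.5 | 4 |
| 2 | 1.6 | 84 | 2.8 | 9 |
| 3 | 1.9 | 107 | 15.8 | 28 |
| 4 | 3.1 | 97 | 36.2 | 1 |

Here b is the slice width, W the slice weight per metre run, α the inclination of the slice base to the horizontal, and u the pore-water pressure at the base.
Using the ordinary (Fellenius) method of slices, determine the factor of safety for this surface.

Ordinary method of slices: FS = Σ[c'·Δl_i + (W_i cosα_i − u_i·Δl_i)·tanφ'] / Σ W_i sinα_i, with Δl_i = b_i / cosα_i.
Slice 1: Δl = 1.2/cos(-7.5°) = 1.210 m; N'_1 = 20·cos(-7.5°) − 4·1.210 = 15.0; c'Δl = 17.07; W sinα = -2.6
Slice 2: Δl = 1.6/cos2.8° = 1.602 m; N'_2 = 84·cos2.8° − 9·1.602 = 69.5; c'Δl = 22.59; W sinα = 4.1
Slice 3: Δl = 1.9/cos15.8° = 1.975 m; N'_3 = 107·cos15.8° − 28·1.975 = 47.7; c'Δl = 27.84; W sinα = 29.1
Slice 4: Δl = 3.1/cos36.2° = 3.842 m; N'_4 = 97·cos36.2° − 1·3.842 = 74.4; c'Δl = 54.17; W sinα = 57.3
Σc'Δl = 121.7 kN/m; ΣN' = 206.6 kN/m; ΣW sinα = 87.9 kN/m
Resisting = 121.7 + 206.6·tan30.2° = 121.7 + 120.2 = 241.9 kN/m
FS = 241.9 / 87.9 = 2.751

FS = 2.75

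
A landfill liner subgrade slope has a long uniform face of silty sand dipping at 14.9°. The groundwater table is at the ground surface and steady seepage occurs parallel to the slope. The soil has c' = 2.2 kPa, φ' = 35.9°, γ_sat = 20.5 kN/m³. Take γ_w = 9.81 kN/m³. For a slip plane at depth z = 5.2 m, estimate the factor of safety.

With seepage parallel to the slope and the water table at the surface, the effective normal stress on the slip plane uses the buoyant unit weight γ' = γ_sat − γ_w while the driving shear stress uses γ_sat:
FS = [c' + γ' z cos²β tanφ'] / [γ_sat z sinβ cosβ]
γ' = 20.5 − 9.81 = 10.69 kN/m³
Numerator = 2.2 + 10.69·5.2·cos²14.9°·tan35.9° = 2.2 + 10.69·5.2·0.9339·0.7239 = 39.779 kPa
Denominator = 20.5·5.2·sin14.9°·cos14.9° = 20.5·5.2·0.2571·0.9664 = 26.489 kPa
FS = 39.779 / 26.489 = 1.502

FS = 1.50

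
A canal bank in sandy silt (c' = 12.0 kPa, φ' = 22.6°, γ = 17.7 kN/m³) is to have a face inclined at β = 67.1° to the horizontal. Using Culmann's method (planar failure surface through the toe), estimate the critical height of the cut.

H_c = 8.04 m

Culmann's analysis gives the critical failure plane at α_cr = (β + φ')/2 = (67.1 + 22.6)/2 = 44.8°, and the critical height
H_c = (4c'/γ) · sinβ cosφ' / [1 − cos(β − φ')]
    = (4·12.0/17.7) · sin67.1°·cos22.6° / [1 − cos(44.5°)]
    = 2.712 · 0.9212·0.9232 / [1 − 0.7133]
    = 2.712 · 0.8504 / 0.2867
    = 8.04 m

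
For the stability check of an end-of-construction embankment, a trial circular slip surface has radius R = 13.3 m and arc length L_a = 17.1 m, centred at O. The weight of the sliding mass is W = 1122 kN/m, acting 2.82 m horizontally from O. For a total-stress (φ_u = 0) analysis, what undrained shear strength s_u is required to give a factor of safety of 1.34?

s_u = 18.6 kPa

FS = s_u·L_a·R / (W·d), so s_u = FS·W·d / (L_a·R).
s_u = 1.34·1122·2.82 / (17.10·13.3) = 4239.8 / 227.43 = 18.64 kPa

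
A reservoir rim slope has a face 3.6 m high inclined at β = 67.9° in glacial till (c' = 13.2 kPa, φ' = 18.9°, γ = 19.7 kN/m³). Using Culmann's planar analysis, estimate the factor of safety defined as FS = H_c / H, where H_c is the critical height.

FS = 1.90

H_c = (4c'/γ) · sinβ cosφ' / [1 − cos(β − φ')]
    = (4·13.2/19.7) · sin67.9°·cos18.9° / [1 − cos49.0°]
    = 2.680 · 0.8766 / 0.3439 = 6.83 m
FS = H_c / H = 6.83 / 3.6 = 1.897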